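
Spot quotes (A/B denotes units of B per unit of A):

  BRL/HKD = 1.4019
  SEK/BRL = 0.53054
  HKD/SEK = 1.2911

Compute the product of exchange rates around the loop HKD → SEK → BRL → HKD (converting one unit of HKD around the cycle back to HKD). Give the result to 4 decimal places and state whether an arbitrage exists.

0.9603 (arbitrage exists)

Around HKD → SEK → BRL → HKD: 1 × 1.2911 × 0.53054 × 1.4019 = 0.960274
Product < 1; profitable direction is HKD → BRL → SEK → HKD.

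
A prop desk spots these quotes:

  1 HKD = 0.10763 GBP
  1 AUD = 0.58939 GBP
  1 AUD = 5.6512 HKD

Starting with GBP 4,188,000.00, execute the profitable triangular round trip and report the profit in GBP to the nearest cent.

Profitable loop is GBP → AUD → HKD → GBP:
GBP 4,188,000.00 ÷ 0.58939 = AUD 7,105,651.61
AUD 7,105,651.61 × 5.6512 = HKD 40,155,458.36
HKD 40,155,458.36 × 0.10763 = GBP 4,321,931.98
Profit = GBP 4,321,931.98 − GBP 4,188,000.00

Profit: GBP 133,931.98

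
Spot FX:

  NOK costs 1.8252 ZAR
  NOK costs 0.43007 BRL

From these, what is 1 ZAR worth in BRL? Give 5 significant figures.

ZAR/BRL = 0.23563

1 ZAR ÷ 1.8252 = 0.547885 NOK
0.547885 NOK × 0.43007 = 0.235629 BRL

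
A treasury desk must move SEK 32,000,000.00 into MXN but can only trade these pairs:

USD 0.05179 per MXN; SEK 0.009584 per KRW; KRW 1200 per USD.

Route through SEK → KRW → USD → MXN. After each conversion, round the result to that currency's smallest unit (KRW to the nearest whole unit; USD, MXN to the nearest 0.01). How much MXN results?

SEK 32,000,000.00 ÷ 0.009584 = KRW 3,338,898,164
KRW 3,338,898,164 ÷ 1200 = USD 2,782,415.14
USD 2,782,415.14 ÷ 0.05179 = MXN 53,724,949.60

MXN 53,724,949.60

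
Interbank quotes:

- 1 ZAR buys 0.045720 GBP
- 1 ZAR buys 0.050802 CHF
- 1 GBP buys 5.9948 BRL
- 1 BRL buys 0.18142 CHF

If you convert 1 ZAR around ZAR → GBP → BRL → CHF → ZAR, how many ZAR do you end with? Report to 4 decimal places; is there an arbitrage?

0.9788 (arbitrage exists)

Around ZAR → GBP → BRL → CHF → ZAR: 1 × 0.045720 × 5.9948 × 0.18142 ÷ 0.050802 = 0.978780
Product < 1; profitable direction is ZAR → CHF → BRL → GBP → ZAR.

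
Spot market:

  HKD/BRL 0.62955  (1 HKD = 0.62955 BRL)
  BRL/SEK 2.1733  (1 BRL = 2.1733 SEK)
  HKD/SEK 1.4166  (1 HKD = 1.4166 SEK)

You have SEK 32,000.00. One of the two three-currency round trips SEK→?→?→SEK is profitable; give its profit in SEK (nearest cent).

Profitable loop is SEK → BRL → HKD → SEK:
SEK 32,000.00 ÷ 2.1733 = BRL 14,724.15
BRL 14,724.15 ÷ 0.62955 = HKD 23,388.38
HKD 23,388.38 × 1.4166 = SEK 33,131.97
Profit = SEK 33,131.97 − SEK 32,000.00

Profit: SEK 1,131.97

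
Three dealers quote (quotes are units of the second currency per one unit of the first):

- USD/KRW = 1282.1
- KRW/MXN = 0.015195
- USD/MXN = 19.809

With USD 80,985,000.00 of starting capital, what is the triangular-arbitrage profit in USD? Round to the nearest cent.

Profit: USD 1,361,384.14

Profitable loop is USD → MXN → KRW → USD:
USD 80,985,000.00 × 19.809 = MXN 1,604,231,865.00
MXN 1,604,231,865.00 ÷ 0.015195 = KRW 105,576,299,112
KRW 105,576,299,112 ÷ 1282.1 = USD 82,346,384.14
Profit = USD 82,346,384.14 − USD 80,985,000.00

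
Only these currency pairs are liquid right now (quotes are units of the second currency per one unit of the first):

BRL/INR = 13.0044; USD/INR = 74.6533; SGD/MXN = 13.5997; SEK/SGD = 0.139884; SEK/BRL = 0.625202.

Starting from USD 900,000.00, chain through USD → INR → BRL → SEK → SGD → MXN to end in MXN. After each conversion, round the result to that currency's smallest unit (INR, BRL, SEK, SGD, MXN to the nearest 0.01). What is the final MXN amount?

MXN 15,720,929.26

USD 900,000.00 × 74.6533 = INR 67,187,970.00
INR 67,187,970.00 ÷ 13.0044 = BRL 5,166,556.70
BRL 5,166,556.70 ÷ 0.625202 = SEK 8,263,819.85
SEK 8,263,819.85 × 0.139884 = SGD 1,155,976.18
SGD 1,155,976.18 × 13.5997 = MXN 15,720,929.26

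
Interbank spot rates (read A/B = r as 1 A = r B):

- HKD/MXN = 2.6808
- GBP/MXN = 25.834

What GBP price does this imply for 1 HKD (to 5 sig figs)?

1 HKD × 2.6808 = 2.6808 MXN
2.6808 MXN ÷ 25.834 = 0.10377 GBP

HKD/GBP = 0.10377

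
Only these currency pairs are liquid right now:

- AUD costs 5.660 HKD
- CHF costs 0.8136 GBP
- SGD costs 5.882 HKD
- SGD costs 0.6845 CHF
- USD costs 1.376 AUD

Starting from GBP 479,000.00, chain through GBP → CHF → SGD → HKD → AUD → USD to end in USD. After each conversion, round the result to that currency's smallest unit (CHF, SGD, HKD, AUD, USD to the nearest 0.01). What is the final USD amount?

USD 649,592.91

GBP 479,000.00 ÷ 0.8136 = CHF 588,741.40
CHF 588,741.40 ÷ 0.6845 = SGD 860,104.31
SGD 860,104.31 × 5.882 = HKD 5,059,133.55
HKD 5,059,133.55 ÷ 5.660 = AUD 893,839.85
AUD 893,839.85 ÷ 1.376 = USD 649,592.91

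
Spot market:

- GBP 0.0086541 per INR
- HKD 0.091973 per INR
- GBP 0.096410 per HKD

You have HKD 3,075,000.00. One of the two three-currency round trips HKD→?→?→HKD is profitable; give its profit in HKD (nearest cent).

Profitable loop is HKD → GBP → INR → HKD:
HKD 3,075,000.00 × 0.096410 = GBP 296,460.75
GBP 296,460.75 ÷ 0.0086541 = INR 34,256,681.80
INR 34,256,681.80 × 0.091973 = HKD 3,150,689.80
Profit = HKD 3,150,689.80 − HKD 3,075,000.00

Profit: HKD 75,689.80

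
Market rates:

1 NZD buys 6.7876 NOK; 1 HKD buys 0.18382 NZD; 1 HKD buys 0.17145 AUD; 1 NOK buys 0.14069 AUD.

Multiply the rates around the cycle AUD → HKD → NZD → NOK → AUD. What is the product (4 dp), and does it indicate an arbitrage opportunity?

Around AUD → HKD → NZD → NOK → AUD: 1 ÷ 0.17145 × 0.18382 × 6.7876 × 0.14069 = 1.023846
Product > 1; profitable direction is AUD → HKD → NZD → NOK → AUD.

1.0238 (arbitrage exists)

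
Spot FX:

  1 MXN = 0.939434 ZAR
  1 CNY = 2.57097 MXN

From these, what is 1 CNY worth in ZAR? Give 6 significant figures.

CNY/ZAR = 2.41526

1 CNY × 2.57097 = 2.57097 MXN
2.57097 MXN × 0.939434 = 2.41526 ZAR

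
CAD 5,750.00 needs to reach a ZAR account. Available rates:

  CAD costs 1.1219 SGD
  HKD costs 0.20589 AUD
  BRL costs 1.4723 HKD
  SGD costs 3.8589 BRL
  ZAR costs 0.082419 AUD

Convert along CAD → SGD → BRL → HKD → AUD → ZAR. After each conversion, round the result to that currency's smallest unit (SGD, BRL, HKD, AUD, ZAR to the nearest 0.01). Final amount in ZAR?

CAD 5,750.00 × 1.1219 = SGD 6,450.92
SGD 6,450.92 × 3.8589 = BRL 24,893.46
BRL 24,893.46 × 1.4723 = HKD 36,650.64
HKD 36,650.64 × 0.20589 = AUD 7,546.00
AUD 7,546.00 ÷ 0.082419 = ZAR 91,556.56

ZAR 91,556.56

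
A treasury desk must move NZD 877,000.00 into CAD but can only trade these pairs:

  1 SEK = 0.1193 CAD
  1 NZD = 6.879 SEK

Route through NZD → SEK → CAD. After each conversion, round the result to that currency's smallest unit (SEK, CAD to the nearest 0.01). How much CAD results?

CAD 719,722.94

NZD 877,000.00 × 6.879 = SEK 6,032,883.00
SEK 6,032,883.00 × 0.1193 = CAD 719,722.94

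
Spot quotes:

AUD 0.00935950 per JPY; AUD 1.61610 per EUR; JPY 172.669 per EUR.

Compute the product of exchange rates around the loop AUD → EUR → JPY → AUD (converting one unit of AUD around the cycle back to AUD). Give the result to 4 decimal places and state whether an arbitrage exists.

1.0000 (no arbitrage)

Around AUD → EUR → JPY → AUD: 1 ÷ 1.61610 × 172.669 × 0.00935950 = 0.999997
Product ≈ 1 (deviation 0.000%, within rounding noise).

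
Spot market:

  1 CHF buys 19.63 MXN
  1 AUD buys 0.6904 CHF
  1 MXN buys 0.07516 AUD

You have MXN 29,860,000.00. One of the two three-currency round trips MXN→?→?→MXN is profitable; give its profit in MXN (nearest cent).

Profit: MXN 555,688.88

Profitable loop is MXN → AUD → CHF → MXN:
MXN 29,860,000.00 × 0.07516 = AUD 2,244,277.60
AUD 2,244,277.60 × 0.6904 = CHF 1,549,449.26
CHF 1,549,449.26 × 19.63 = MXN 30,415,688.88
Profit = MXN 30,415,688.88 − MXN 29,860,000.00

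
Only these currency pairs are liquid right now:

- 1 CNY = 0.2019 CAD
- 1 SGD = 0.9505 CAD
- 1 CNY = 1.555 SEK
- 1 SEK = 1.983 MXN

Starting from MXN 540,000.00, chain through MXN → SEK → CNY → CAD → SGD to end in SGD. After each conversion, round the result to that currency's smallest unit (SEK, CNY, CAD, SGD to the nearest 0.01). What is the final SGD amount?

MXN 540,000.00 ÷ 1.983 = SEK 272,314.67
SEK 272,314.67 ÷ 1.555 = CNY 175,121.97
CNY 175,121.97 × 0.2019 = CAD 35,357.13
CAD 35,357.13 ÷ 0.9505 = SGD 37,198.45

SGD 37,198.45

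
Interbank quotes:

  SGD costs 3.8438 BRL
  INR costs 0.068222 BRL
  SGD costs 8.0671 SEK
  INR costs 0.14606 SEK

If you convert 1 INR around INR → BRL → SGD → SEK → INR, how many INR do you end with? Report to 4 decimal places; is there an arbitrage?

Around INR → BRL → SGD → SEK → INR: 1 × 0.068222 ÷ 3.8438 × 8.0671 ÷ 0.14606 = 0.980279
Product < 1; profitable direction is INR → SEK → SGD → BRL → INR.

0.9803 (arbitrage exists)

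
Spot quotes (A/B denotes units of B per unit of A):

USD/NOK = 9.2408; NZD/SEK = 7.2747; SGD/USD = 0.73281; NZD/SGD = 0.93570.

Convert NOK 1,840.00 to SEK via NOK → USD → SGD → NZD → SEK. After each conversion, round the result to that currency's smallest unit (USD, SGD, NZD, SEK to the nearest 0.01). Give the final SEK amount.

NOK 1,840.00 ÷ 9.2408 = USD 199.12
USD 199.12 ÷ 0.73281 = SGD 271.72
SGD 271.72 ÷ 0.93570 = NZD 290.39
NZD 290.39 × 7.2747 = SEK 2,112.50

SEK 2,112.50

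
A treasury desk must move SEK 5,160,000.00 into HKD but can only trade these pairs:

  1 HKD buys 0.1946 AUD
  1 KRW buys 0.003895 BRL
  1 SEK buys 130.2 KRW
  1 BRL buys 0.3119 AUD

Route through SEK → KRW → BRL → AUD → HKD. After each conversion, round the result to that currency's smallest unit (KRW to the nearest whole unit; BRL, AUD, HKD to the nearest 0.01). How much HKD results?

HKD 4,194,118.40

SEK 5,160,000.00 × 130.2 = KRW 671,832,000
KRW 671,832,000 × 0.003895 = BRL 2,616,785.64
BRL 2,616,785.64 × 0.3119 = AUD 816,175.44
AUD 816,175.44 ÷ 0.1946 = HKD 4,194,118.40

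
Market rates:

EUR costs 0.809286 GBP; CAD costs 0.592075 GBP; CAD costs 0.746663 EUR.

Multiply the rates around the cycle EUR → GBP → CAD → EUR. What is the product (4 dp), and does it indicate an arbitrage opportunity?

Around EUR → GBP → CAD → EUR: 1 × 0.809286 ÷ 0.592075 × 0.746663 = 1.020587
Product > 1; profitable direction is EUR → GBP → CAD → EUR.

1.0206 (arbitrage exists)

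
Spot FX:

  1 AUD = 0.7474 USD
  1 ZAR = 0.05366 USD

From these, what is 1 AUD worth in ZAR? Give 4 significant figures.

1 AUD × 0.7474 = 0.7474 USD
0.7474 USD ÷ 0.05366 = 13.9284 ZAR

AUD/ZAR = 13.93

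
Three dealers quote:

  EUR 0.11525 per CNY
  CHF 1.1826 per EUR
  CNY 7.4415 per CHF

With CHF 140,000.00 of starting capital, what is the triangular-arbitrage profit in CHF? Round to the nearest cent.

Profit: CHF 1,993.13

Profitable loop is CHF → CNY → EUR → CHF:
CHF 140,000.00 × 7.4415 = CNY 1,041,810.00
CNY 1,041,810.00 × 0.11525 = EUR 120,068.60
EUR 120,068.60 × 1.1826 = CHF 141,993.13
Profit = CHF 141,993.13 − CHF 140,000.00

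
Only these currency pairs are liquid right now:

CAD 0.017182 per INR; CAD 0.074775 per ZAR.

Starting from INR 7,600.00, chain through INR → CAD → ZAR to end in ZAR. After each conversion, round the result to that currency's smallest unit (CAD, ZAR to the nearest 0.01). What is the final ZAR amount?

INR 7,600.00 × 0.017182 = CAD 130.58
CAD 130.58 ÷ 0.074775 = ZAR 1,746.31

ZAR 1,746.31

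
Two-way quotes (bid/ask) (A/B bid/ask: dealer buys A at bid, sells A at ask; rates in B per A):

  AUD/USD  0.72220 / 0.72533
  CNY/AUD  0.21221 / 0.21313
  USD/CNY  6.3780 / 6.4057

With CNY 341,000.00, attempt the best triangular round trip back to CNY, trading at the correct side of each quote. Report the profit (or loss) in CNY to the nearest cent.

Best loop CNY → USD → AUD → CNY:
CNY 341,000.00 ÷ 6.4057 (buy USD at ask) = USD 53,233.84
USD 53,233.84 ÷ 0.72533 (buy AUD at ask) = AUD 73,392.58
AUD 73,392.58 ÷ 0.21313 (buy CNY at ask) = CNY 344,355.92

Net profit: CNY 3,355.92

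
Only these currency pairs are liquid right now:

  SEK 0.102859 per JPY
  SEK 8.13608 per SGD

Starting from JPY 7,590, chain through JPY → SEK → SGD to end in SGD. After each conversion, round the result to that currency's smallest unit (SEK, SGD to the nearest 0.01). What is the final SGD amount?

SGD 95.96

JPY 7,590 × 0.102859 = SEK 780.70
SEK 780.70 ÷ 8.13608 = SGD 95.96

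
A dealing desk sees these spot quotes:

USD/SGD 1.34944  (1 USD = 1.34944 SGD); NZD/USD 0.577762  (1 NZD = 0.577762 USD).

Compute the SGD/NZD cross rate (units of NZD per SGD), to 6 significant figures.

1 SGD ÷ 1.34944 = 0.741048 USD
0.741048 USD ÷ 0.577762 = 1.28262 NZD

SGD/NZD = 1.28262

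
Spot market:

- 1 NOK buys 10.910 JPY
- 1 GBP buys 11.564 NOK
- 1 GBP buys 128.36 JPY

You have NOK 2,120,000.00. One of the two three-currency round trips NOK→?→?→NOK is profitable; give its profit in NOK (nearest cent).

Profitable loop is NOK → GBP → JPY → NOK:
NOK 2,120,000.00 ÷ 11.564 = GBP 183,327.57
GBP 183,327.57 × 128.36 = JPY 23,531,927
JPY 23,531,927 ÷ 10.910 = NOK 2,156,913.54
Profit = NOK 2,156,913.54 − NOK 2,120,000.00

Profit: NOK 36,913.54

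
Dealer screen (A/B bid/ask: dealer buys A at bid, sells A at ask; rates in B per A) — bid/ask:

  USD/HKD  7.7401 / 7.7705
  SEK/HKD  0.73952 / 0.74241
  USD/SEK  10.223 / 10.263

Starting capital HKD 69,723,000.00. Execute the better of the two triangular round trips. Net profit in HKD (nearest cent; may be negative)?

Net profit: HKD 1,104,921.15

Best loop HKD → SEK → USD → HKD:
HKD 69,723,000.00 ÷ 0.74241 (buy SEK at ask) = SEK 93,914,413.87
SEK 93,914,413.87 ÷ 10.263 (buy USD at ask) = USD 9,150,775.98
USD 9,150,775.98 × 7.7401 (sell USD at bid) = HKD 70,827,921.15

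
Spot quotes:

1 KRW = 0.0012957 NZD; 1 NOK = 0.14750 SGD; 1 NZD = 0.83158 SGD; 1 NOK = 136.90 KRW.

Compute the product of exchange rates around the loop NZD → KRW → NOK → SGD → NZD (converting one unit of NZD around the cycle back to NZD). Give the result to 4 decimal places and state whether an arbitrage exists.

Around NZD → KRW → NOK → SGD → NZD: 1 ÷ 0.0012957 ÷ 136.90 × 0.14750 ÷ 0.83158 = 0.999954
Product ≈ 1 (deviation 0.005%, within rounding noise).

1.0000 (no arbitrage)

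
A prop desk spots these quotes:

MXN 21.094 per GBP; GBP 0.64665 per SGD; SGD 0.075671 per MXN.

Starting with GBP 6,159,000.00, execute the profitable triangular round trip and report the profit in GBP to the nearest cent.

Profitable loop is GBP → MXN → SGD → GBP:
GBP 6,159,000.00 × 21.094 = MXN 129,917,946.00
MXN 129,917,946.00 × 0.075671 = SGD 9,831,020.89
SGD 9,831,020.89 × 0.64665 = GBP 6,357,229.66
Profit = GBP 6,357,229.66 − GBP 6,159,000.00

Profit: GBP 198,229.66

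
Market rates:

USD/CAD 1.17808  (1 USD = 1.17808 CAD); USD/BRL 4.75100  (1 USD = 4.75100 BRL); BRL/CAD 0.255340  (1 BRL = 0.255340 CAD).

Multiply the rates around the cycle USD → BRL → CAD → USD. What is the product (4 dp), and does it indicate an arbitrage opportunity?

1.0297 (arbitrage exists)

Around USD → BRL → CAD → USD: 1 × 4.75100 × 0.255340 ÷ 1.17808 = 1.029744
Product > 1; profitable direction is USD → BRL → CAD → USD.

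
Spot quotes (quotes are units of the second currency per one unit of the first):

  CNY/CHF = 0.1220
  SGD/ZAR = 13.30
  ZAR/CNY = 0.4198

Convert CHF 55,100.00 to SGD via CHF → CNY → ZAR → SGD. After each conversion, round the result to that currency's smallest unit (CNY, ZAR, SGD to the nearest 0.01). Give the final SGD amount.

CHF 55,100.00 ÷ 0.1220 = CNY 451,639.34
CNY 451,639.34 ÷ 0.4198 = ZAR 1,075,844.07
ZAR 1,075,844.07 ÷ 13.30 = SGD 80,890.53

SGD 80,890.53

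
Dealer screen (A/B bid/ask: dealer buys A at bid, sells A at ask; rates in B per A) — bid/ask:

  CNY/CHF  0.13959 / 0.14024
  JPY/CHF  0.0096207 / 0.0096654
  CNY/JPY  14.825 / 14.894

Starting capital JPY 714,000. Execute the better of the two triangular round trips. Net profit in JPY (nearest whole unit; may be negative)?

Best loop JPY → CHF → CNY → JPY:
JPY 714,000 × 0.0096207 (sell JPY at bid) = CHF 6,869.18
CHF 6,869.18 ÷ 0.14024 (buy CNY at ask) = CNY 48,981.60
CNY 48,981.60 × 14.825 (sell CNY at bid) = JPY 726,152

Net profit: JPY 12,152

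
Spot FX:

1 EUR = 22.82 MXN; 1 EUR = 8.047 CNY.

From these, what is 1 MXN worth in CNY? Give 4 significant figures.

1 MXN ÷ 22.82 = 0.0438212 EUR
0.0438212 EUR × 8.047 = 0.352629 CNY

MXN/CNY = 0.3526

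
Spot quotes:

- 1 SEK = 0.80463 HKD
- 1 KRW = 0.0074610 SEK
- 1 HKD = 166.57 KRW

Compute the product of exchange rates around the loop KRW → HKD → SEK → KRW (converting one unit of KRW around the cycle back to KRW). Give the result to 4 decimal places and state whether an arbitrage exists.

Around KRW → HKD → SEK → KRW: 1 ÷ 166.57 ÷ 0.80463 ÷ 0.0074610 = 1.000023
Product ≈ 1 (deviation 0.002%, within rounding noise).

1.0000 (no arbitrage)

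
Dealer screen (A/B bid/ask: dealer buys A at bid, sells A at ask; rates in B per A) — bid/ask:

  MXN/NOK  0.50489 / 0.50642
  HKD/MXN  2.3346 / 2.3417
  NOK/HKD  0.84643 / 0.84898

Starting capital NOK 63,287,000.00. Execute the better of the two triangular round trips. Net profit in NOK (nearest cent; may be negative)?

Net result: NOK -145,512.76 (no profitable arbitrage after spreads)

Best loop NOK → HKD → MXN → NOK:
NOK 63,287,000.00 × 0.84643 (sell NOK at bid) = HKD 53,568,015.41
HKD 53,568,015.41 × 2.3346 (sell HKD at bid) = MXN 125,059,888.78
MXN 125,059,888.78 × 0.50489 (sell MXN at bid) = NOK 63,141,487.24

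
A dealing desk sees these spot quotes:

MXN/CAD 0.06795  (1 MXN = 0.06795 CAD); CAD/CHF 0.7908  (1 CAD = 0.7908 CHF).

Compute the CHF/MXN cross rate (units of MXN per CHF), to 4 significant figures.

1 CHF ÷ 0.7908 = 1.26454 CAD
1.26454 CAD ÷ 0.06795 = 18.6099 MXN

CHF/MXN = 18.61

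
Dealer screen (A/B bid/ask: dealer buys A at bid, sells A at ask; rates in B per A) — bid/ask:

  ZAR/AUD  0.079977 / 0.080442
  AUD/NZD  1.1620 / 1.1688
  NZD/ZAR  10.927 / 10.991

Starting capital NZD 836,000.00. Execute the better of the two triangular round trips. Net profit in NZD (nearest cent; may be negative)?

Best loop NZD → ZAR → AUD → NZD:
NZD 836,000.00 × 10.927 (sell NZD at bid) = ZAR 9,134,972.00
ZAR 9,134,972.00 × 0.079977 (sell ZAR at bid) = AUD 730,587.66
AUD 730,587.66 × 1.1620 (sell AUD at bid) = NZD 848,942.86

Net profit: NZD 12,942.86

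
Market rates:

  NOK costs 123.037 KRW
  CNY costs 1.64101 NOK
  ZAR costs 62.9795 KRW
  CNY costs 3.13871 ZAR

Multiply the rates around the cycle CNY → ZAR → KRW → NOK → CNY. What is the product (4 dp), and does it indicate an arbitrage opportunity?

Around CNY → ZAR → KRW → NOK → CNY: 1 × 3.13871 × 62.9795 ÷ 123.037 ÷ 1.64101 = 0.979047
Product < 1; profitable direction is CNY → NOK → KRW → ZAR → CNY.

0.9790 (arbitrage exists)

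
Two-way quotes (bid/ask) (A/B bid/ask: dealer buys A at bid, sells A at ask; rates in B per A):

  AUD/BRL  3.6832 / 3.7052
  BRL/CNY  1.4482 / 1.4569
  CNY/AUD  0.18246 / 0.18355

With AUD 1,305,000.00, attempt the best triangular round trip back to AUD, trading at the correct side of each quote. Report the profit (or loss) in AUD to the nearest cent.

Best loop AUD → CNY → BRL → AUD:
AUD 1,305,000.00 ÷ 0.18355 (buy CNY at ask) = CNY 7,109,779.35
CNY 7,109,779.35 ÷ 1.4569 (buy BRL at ask) = BRL 4,880,073.68
BRL 4,880,073.68 ÷ 3.7052 (buy AUD at ask) = AUD 1,317,087.79

Net profit: AUD 12,087.79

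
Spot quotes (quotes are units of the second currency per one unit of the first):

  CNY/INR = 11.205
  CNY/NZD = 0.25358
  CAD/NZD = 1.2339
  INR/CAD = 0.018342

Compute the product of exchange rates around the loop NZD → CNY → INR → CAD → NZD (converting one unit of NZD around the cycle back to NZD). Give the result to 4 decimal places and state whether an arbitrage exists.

1.0001 (no arbitrage)

Around NZD → CNY → INR → CAD → NZD: 1 ÷ 0.25358 × 11.205 × 0.018342 × 1.2339 = 1.000054
Product ≈ 1 (deviation 0.005%, within rounding noise).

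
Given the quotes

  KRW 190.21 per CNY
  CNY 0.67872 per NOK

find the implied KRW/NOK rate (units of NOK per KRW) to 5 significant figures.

KRW/NOK = 0.0077460

1 KRW ÷ 190.21 = 0.00525735 CNY
0.00525735 CNY ÷ 0.67872 = 0.00774597 NOK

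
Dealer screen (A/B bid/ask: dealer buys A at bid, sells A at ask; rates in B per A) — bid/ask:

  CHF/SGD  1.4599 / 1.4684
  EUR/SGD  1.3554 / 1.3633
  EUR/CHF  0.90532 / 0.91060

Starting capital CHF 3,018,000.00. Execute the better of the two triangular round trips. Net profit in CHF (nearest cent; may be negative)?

Best loop CHF → EUR → SGD → CHF:
CHF 3,018,000.00 ÷ 0.91060 (buy EUR at ask) = EUR 3,314,298.26
EUR 3,314,298.26 × 1.3554 (sell EUR at bid) = SGD 4,492,199.87
SGD 4,492,199.87 ÷ 1.4684 (buy CHF at ask) = CHF 3,059,248.07

Net profit: CHF 41,248.07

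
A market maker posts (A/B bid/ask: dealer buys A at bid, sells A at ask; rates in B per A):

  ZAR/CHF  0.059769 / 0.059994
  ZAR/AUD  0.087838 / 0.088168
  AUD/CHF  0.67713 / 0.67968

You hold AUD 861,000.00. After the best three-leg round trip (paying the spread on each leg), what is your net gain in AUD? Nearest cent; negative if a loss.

Net result: AUD -2,256.11 (no profitable arbitrage after spreads)

Best loop AUD → ZAR → CHF → AUD:
AUD 861,000.00 ÷ 0.088168 (buy ZAR at ask) = ZAR 9,765,447.78
ZAR 9,765,447.78 × 0.059769 (sell ZAR at bid) = CHF 583,671.05
CHF 583,671.05 ÷ 0.67968 (buy AUD at ask) = AUD 858,743.89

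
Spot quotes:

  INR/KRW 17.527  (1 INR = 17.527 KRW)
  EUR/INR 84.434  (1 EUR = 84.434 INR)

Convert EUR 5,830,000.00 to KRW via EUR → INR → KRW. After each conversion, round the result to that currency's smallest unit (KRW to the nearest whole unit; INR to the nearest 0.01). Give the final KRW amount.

EUR 5,830,000.00 × 84.434 = INR 492,250,220.00
INR 492,250,220.00 × 17.527 = KRW 8,627,669,606

KRW 8,627,669,606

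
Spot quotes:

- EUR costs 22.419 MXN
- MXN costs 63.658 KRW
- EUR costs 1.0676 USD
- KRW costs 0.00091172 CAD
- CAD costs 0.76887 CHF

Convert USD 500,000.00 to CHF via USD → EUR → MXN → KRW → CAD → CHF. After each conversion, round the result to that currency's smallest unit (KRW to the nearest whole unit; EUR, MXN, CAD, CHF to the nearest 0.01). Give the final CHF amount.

USD 500,000.00 ÷ 1.0676 = EUR 468,340.20
EUR 468,340.20 × 22.419 = MXN 10,499,718.94
MXN 10,499,718.94 × 63.658 = KRW 668,391,108
KRW 668,391,108 × 0.00091172 = CAD 609,385.54
CAD 609,385.54 × 0.76887 = CHF 468,538.26

CHF 468,538.26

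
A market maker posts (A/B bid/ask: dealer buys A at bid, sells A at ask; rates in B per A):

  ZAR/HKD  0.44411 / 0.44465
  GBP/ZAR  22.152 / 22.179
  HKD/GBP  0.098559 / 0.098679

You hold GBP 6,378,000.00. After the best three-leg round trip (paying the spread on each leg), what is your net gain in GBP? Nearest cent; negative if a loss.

Net profit: GBP 175,895.58

Best loop GBP → HKD → ZAR → GBP:
GBP 6,378,000.00 ÷ 0.098679 (buy HKD at ask) = HKD 64,633,812.67
HKD 64,633,812.67 ÷ 0.44465 (buy ZAR at ask) = ZAR 145,358,850.03
ZAR 145,358,850.03 ÷ 22.179 (buy GBP at ask) = GBP 6,553,895.58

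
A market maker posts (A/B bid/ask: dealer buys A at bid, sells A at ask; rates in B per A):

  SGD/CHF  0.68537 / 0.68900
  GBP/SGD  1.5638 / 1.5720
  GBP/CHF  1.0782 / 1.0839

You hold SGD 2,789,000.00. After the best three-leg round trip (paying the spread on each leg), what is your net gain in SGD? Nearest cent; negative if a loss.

Net result: SGD -12,638.09 (no profitable arbitrage after spreads)

Best loop SGD → GBP → CHF → SGD:
SGD 2,789,000.00 ÷ 1.5720 (buy GBP at ask) = GBP 1,774,173.03
GBP 1,774,173.03 × 1.0782 (sell GBP at bid) = CHF 1,912,913.36
CHF 1,912,913.36 ÷ 0.68900 (buy SGD at ask) = SGD 2,776,361.91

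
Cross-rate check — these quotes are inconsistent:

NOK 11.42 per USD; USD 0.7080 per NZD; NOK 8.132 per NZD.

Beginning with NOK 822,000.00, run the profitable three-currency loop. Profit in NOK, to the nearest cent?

Profit: NOK 4,741.67

Profitable loop is NOK → USD → NZD → NOK:
NOK 822,000.00 ÷ 11.42 = USD 71,978.98
USD 71,978.98 ÷ 0.7080 = NZD 101,665.23
NZD 101,665.23 × 8.132 = NOK 826,741.67
Profit = NOK 826,741.67 − NOK 822,000.00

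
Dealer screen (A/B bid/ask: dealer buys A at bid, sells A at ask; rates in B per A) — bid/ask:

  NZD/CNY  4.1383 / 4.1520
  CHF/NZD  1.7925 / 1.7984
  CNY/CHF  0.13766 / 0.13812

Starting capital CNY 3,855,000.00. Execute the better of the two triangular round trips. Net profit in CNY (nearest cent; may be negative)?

Best loop CNY → CHF → NZD → CNY:
CNY 3,855,000.00 × 0.13766 (sell CNY at bid) = CHF 530,679.30
CHF 530,679.30 × 1.7925 (sell CHF at bid) = NZD 951,242.65
NZD 951,242.65 × 4.1383 (sell NZD at bid) = CNY 3,936,527.44

Net profit: CNY 81,527.44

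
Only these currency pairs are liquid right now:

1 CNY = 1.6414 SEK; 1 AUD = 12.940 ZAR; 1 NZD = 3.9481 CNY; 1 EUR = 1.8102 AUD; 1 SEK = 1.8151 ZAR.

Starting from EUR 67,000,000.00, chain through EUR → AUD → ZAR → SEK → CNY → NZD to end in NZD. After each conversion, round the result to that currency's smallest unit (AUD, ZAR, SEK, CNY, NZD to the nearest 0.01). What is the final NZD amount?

NZD 133,423,555.45

EUR 67,000,000.00 × 1.8102 = AUD 121,283,400.00
AUD 121,283,400.00 × 12.940 = ZAR 1,569,407,196.00
ZAR 1,569,407,196.00 ÷ 1.8151 = SEK 864,639,521.79
SEK 864,639,521.79 ÷ 1.6414 = CNY 526,769,539.29
CNY 526,769,539.29 ÷ 3.9481 = NZD 133,423,555.45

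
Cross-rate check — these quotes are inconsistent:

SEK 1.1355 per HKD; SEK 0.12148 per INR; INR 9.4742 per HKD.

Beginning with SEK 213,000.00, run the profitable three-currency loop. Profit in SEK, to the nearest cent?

Profit: SEK 2,893.61

Profitable loop is SEK → HKD → INR → SEK:
SEK 213,000.00 ÷ 1.1355 = HKD 187,582.56
HKD 187,582.56 × 9.4742 = INR 1,777,194.72
INR 1,777,194.72 × 0.12148 = SEK 215,893.61
Profit = SEK 215,893.61 − SEK 213,000.00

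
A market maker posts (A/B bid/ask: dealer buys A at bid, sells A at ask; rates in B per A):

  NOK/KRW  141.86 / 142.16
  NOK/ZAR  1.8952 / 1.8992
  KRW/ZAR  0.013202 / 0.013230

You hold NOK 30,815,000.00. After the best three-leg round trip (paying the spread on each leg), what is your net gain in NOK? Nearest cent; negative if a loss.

Net profit: NOK 236,312.42

Best loop NOK → ZAR → KRW → NOK:
NOK 30,815,000.00 × 1.8952 (sell NOK at bid) = ZAR 58,400,588.00
ZAR 58,400,588.00 ÷ 0.013230 (buy KRW at ask) = KRW 4,414,254,573
KRW 4,414,254,573 ÷ 142.16 (buy NOK at ask) = NOK 31,051,312.42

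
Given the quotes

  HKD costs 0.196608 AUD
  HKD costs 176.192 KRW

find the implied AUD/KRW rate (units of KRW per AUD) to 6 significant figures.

AUD/KRW = 896.159

1 AUD ÷ 0.196608 = 5.08626 HKD
5.08626 HKD × 176.192 = 896.159 KRW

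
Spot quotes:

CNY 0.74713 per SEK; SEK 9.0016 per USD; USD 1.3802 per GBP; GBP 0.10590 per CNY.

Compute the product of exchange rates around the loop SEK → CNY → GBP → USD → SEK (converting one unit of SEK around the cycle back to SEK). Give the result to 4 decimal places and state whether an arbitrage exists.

0.9830 (arbitrage exists)

Around SEK → CNY → GBP → USD → SEK: 1 × 0.74713 × 0.10590 × 1.3802 × 9.0016 = 0.983001
Product < 1; profitable direction is SEK → USD → GBP → CNY → SEK.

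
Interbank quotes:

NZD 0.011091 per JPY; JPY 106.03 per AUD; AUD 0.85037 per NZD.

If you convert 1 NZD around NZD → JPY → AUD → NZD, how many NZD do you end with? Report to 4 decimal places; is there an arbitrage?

Around NZD → JPY → AUD → NZD: 1 ÷ 0.011091 ÷ 106.03 ÷ 0.85037 = 0.999983
Product ≈ 1 (deviation 0.002%, within rounding noise).

1.0000 (no arbitrage)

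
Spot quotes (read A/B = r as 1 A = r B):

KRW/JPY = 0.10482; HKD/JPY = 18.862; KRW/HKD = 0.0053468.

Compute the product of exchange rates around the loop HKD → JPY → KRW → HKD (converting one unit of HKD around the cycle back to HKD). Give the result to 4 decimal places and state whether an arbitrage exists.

0.9621 (arbitrage exists)

Around HKD → JPY → KRW → HKD: 1 × 18.862 ÷ 0.10482 × 0.0053468 = 0.962138
Product < 1; profitable direction is HKD → KRW → JPY → HKD.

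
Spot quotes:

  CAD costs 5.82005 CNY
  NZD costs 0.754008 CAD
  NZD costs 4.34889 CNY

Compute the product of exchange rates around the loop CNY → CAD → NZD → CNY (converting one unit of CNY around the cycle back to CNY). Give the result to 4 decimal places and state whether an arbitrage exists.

0.9910 (arbitrage exists)

Around CNY → CAD → NZD → CNY: 1 ÷ 5.82005 ÷ 0.754008 × 4.34889 = 0.991005
Product < 1; profitable direction is CNY → NZD → CAD → CNY.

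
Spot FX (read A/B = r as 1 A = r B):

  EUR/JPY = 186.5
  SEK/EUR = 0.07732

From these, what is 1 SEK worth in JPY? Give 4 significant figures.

SEK/JPY = 14.42

1 SEK × 0.07732 = 0.07732 EUR
0.07732 EUR × 186.5 = 14.4202 JPY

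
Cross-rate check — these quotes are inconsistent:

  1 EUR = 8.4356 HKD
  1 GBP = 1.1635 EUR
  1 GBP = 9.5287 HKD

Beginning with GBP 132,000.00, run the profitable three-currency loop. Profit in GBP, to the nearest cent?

Profit: GBP 3,963.60

Profitable loop is GBP → EUR → HKD → GBP:
GBP 132,000.00 × 1.1635 = EUR 153,582.00
EUR 153,582.00 × 8.4356 = HKD 1,295,556.32
HKD 1,295,556.32 ÷ 9.5287 = GBP 135,963.60
Profit = GBP 135,963.60 − GBP 132,000.00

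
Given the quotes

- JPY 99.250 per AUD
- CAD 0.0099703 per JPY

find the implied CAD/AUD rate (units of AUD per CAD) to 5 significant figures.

1 CAD ÷ 0.0099703 = 100.298 JPY
100.298 JPY ÷ 99.250 = 1.01056 AUD

CAD/AUD = 1.0106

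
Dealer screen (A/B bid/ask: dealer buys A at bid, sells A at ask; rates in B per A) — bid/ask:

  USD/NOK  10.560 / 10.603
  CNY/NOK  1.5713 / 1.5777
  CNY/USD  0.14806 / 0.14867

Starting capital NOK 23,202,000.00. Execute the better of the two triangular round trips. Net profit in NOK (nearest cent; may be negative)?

Net result: NOK -74,300.81 (no profitable arbitrage after spreads)

Best loop NOK → USD → CNY → NOK:
NOK 23,202,000.00 ÷ 10.603 (buy USD at ask) = USD 2,188,248.61
USD 2,188,248.61 ÷ 0.14867 (buy CNY at ask) = CNY 14,718,831.03
CNY 14,718,831.03 × 1.5713 (sell CNY at bid) = NOK 23,127,699.19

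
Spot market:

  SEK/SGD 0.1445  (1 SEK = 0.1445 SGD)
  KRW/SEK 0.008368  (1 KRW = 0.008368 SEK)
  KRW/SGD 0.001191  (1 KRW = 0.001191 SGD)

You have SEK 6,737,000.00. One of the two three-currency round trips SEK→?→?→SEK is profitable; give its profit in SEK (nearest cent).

Profit: SEK 102,814.20

Profitable loop is SEK → SGD → KRW → SEK:
SEK 6,737,000.00 × 0.1445 = SGD 973,496.50
SGD 973,496.50 ÷ 0.001191 = KRW 817,377,414
KRW 817,377,414 × 0.008368 = SEK 6,839,814.20
Profit = SEK 6,839,814.20 − SEK 6,737,000.00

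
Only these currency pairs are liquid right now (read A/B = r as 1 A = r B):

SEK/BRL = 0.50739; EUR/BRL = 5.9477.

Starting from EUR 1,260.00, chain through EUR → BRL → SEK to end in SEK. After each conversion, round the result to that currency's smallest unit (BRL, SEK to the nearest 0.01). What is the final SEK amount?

SEK 14,769.90

EUR 1,260.00 × 5.9477 = BRL 7,494.10
BRL 7,494.10 ÷ 0.50739 = SEK 14,769.90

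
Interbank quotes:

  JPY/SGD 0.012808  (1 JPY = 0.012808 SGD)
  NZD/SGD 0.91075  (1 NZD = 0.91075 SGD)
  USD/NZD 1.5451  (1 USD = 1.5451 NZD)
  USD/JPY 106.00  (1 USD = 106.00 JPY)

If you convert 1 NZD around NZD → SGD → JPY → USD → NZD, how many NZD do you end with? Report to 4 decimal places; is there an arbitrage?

Around NZD → SGD → JPY → USD → NZD: 1 × 0.91075 ÷ 0.012808 ÷ 106.00 × 1.5451 = 1.036498
Product > 1; profitable direction is NZD → SGD → JPY → USD → NZD.

1.0365 (arbitrage exists)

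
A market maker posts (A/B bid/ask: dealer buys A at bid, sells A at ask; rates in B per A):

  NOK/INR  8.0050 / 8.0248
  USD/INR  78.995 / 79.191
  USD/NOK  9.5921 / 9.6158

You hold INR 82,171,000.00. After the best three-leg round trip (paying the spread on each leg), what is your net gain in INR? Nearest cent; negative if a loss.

Net profit: INR 1,948,859.08

Best loop INR → NOK → USD → INR:
INR 82,171,000.00 ÷ 8.0248 (buy NOK at ask) = NOK 10,239,632.14
NOK 10,239,632.14 ÷ 9.6158 (buy USD at ask) = USD 1,064,875.74
USD 1,064,875.74 × 78.995 (sell USD at bid) = INR 84,119,859.08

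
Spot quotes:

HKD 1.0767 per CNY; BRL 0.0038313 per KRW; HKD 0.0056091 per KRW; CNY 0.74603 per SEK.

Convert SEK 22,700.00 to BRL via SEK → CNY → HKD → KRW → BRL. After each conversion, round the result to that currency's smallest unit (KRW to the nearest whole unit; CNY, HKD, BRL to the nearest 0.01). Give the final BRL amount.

SEK 22,700.00 × 0.74603 = CNY 16,934.88
CNY 16,934.88 × 1.0767 = HKD 18,233.79
HKD 18,233.79 ÷ 0.0056091 = KRW 3,250,751
KRW 3,250,751 × 0.0038313 = BRL 12,454.60

BRL 12,454.60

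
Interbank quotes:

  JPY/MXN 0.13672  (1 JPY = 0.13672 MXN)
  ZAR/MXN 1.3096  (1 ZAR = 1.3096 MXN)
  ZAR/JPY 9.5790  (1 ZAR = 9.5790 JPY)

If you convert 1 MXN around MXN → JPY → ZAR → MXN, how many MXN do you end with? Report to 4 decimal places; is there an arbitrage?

1.0000 (no arbitrage)

Around MXN → JPY → ZAR → MXN: 1 ÷ 0.13672 ÷ 9.5790 × 1.3096 = 0.999969
Product ≈ 1 (deviation 0.003%, within rounding noise).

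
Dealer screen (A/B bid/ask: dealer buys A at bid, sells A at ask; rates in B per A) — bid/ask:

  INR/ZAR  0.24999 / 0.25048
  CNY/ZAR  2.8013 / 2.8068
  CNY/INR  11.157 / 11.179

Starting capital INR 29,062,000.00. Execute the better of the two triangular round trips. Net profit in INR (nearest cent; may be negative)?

Best loop INR → CNY → ZAR → INR:
INR 29,062,000.00 ÷ 11.179 (buy CNY at ask) = CNY 2,599,695.86
CNY 2,599,695.86 × 2.8013 (sell CNY at bid) = ZAR 7,282,528.01
ZAR 7,282,528.01 ÷ 0.25048 (buy INR at ask) = INR 29,074,289.40

Net profit: INR 12,289.40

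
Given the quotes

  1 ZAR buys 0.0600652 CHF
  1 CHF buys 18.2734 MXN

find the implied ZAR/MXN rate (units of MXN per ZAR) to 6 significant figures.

1 ZAR × 0.0600652 = 0.0600652 CHF
0.0600652 CHF × 18.2734 = 1.0976 MXN

ZAR/MXN = 1.09760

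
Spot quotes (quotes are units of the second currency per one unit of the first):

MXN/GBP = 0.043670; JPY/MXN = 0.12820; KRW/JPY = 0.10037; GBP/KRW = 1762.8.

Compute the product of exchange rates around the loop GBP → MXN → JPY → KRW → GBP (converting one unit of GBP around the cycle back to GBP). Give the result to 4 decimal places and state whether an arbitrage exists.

Around GBP → MXN → JPY → KRW → GBP: 1 ÷ 0.043670 ÷ 0.12820 ÷ 0.10037 ÷ 1762.8 = 1.009536
Product > 1; profitable direction is GBP → MXN → JPY → KRW → GBP.

1.0095 (arbitrage exists)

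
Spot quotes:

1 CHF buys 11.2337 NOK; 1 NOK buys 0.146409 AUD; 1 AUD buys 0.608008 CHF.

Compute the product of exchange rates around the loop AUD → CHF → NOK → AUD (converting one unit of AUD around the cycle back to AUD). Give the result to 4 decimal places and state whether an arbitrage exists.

Around AUD → CHF → NOK → AUD: 1 × 0.608008 × 11.2337 × 0.146409 = 1.000000
Product ≈ 1 (deviation 0.000%, within rounding noise).

1.0000 (no arbitrage)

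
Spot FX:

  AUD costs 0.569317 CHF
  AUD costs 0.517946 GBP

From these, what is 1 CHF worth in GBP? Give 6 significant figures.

CHF/GBP = 0.909767

1 CHF ÷ 0.569317 = 1.75649 AUD
1.75649 AUD × 0.517946 = 0.909767 GBP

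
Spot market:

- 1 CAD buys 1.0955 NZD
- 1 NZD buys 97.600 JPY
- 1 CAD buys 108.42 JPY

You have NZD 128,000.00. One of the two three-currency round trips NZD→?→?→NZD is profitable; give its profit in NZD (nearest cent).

Profit: NZD 1,794.76

Profitable loop is NZD → CAD → JPY → NZD:
NZD 128,000.00 ÷ 1.0955 = CAD 116,841.62
CAD 116,841.62 × 108.42 = JPY 12,667,969
JPY 12,667,969 ÷ 97.600 = NZD 129,794.76
Profit = NZD 129,794.76 − NZD 128,000.00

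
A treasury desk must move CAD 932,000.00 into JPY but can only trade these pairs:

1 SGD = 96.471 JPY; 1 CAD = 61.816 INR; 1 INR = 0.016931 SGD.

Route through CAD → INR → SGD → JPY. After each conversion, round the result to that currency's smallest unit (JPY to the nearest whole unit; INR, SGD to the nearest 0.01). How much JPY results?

CAD 932,000.00 × 61.816 = INR 57,612,512.00
INR 57,612,512.00 × 0.016931 = SGD 975,437.44
SGD 975,437.44 × 96.471 = JPY 94,101,425

JPY 94,101,425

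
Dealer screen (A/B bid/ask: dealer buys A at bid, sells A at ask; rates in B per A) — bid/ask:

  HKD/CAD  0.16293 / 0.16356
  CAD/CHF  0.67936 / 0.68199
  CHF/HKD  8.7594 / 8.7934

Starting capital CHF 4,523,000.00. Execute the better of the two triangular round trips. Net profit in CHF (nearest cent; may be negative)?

Net profit: CHF 88,207.34

Best loop CHF → CAD → HKD → CHF:
CHF 4,523,000.00 ÷ 0.68199 (buy CAD at ask) = CAD 6,632,062.05
CAD 6,632,062.05 ÷ 0.16356 (buy HKD at ask) = HKD 40,548,190.59
HKD 40,548,190.59 ÷ 8.7934 (buy CHF at ask) = CHF 4,611,207.34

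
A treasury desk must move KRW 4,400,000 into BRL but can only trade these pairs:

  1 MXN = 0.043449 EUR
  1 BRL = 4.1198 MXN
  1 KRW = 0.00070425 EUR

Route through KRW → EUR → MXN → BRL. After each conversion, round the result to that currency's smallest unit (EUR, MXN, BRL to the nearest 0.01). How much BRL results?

KRW 4,400,000 × 0.00070425 = EUR 3,098.70
EUR 3,098.70 ÷ 0.043449 = MXN 71,318.10
MXN 71,318.10 ÷ 4.1198 = BRL 17,311.06

BRL 17,311.06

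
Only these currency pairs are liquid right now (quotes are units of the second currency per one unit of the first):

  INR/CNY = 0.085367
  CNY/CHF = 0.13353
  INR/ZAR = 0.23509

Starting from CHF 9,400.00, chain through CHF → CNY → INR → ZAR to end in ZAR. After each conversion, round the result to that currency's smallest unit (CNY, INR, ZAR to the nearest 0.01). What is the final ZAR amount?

CHF 9,400.00 ÷ 0.13353 = CNY 70,396.17
CNY 70,396.17 ÷ 0.085367 = INR 824,629.77
INR 824,629.77 × 0.23509 = ZAR 193,862.21

ZAR 193,862.21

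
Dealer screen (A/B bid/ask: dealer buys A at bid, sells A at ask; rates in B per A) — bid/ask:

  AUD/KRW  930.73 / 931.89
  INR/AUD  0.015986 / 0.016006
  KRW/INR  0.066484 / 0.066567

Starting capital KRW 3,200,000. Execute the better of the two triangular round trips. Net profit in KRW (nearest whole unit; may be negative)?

Net profit: KRW 22,876

Best loop KRW → AUD → INR → KRW:
KRW 3,200,000 ÷ 931.89 (buy AUD at ask) = AUD 3,433.88
AUD 3,433.88 ÷ 0.016006 (buy INR at ask) = INR 214,537.15
INR 214,537.15 ÷ 0.066567 (buy KRW at ask) = KRW 3,222,876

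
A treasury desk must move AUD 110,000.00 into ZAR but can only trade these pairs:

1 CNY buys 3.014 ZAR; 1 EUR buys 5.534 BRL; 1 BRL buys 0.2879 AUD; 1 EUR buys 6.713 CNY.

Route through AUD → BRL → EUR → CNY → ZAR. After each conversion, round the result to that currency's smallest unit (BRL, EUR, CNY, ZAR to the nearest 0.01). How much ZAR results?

ZAR 1,396,920.67

AUD 110,000.00 ÷ 0.2879 = BRL 382,077.11
BRL 382,077.11 ÷ 5.534 = EUR 69,041.76
EUR 69,041.76 × 6.713 = CNY 463,477.33
CNY 463,477.33 × 3.014 = ZAR 1,396,920.67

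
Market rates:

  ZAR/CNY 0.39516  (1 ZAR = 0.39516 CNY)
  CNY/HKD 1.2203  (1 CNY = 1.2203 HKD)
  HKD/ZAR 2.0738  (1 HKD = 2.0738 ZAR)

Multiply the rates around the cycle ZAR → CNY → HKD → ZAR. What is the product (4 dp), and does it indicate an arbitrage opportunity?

Around ZAR → CNY → HKD → ZAR: 1 × 0.39516 × 1.2203 × 2.0738 = 1.000015
Product ≈ 1 (deviation 0.001%, within rounding noise).

1.0000 (no arbitrage)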